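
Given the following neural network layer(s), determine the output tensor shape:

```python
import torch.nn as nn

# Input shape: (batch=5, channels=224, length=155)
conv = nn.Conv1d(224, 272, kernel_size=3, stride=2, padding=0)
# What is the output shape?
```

Input: (5, 224, 155) -> Output: (5, 272, 77)

Answer: (5, 272, 77)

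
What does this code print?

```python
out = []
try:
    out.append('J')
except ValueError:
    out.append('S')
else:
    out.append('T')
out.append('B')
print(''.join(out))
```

Execution trace: 'J' (try body, no exception) → 'T' (else) → 'B' (after the try/except). Output: JTB

Answer: JTB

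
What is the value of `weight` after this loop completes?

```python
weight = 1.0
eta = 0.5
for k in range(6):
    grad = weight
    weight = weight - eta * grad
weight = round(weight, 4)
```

Gradient descent: w = 1.0 * (1 - 0.5)^6
`weight` takes the values: 1.0 → 0.5 → 0.25 → 0.125 → 0.0625 → 0.03125 → 0.015625 → 0.0156

Answer: 0.0156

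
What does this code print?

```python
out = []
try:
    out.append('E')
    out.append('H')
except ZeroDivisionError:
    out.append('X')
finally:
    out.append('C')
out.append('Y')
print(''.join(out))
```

Execution trace: 'E' (try body) → 'H' (try body, no exception) → 'C' (finally) → 'Y' (after the try/except). Output: EHCY

Answer: EHCY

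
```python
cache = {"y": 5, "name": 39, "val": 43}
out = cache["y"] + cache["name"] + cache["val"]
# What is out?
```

Trace:
`cache = {"y": 5, "name": 39, "val": 43}` → cache = {'y': 5, 'name': 39, 'val': 43}
`out = cache["y"] + cache["name"] + cache["val"]` → out = 87
So out = 87

Answer: 87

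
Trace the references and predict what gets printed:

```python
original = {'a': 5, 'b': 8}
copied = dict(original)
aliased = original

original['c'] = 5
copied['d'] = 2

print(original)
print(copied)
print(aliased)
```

Key concept: dict() creates copy, assignment creates alias.
Step by step:
`original = {'a': 5, 'b': 8}` → original = {'a': 5, 'b': 8}
`copied = dict(original)` → copied = {'a': 5, 'b': 8}
`aliased = original` → aliased = {'a': 5, 'b': 8} (same object as original)
`original['c'] = 5` → original = {'a': 5, 'b': 8, 'c': 5} (same object as aliased); aliased = {'a': 5, 'b': 8, 'c': 5} (same object as original)
`copied['d'] = 2` → copied = {'a': 5, 'b': 8, 'd': 2}
`print(original)` → prints {'a': 5, 'b': 8, 'c': 5}
`print(copied)` → prints {'a': 5, 'b': 8, 'd': 2}
`print(aliased)` → prints {'a': 5, 'b': 8, 'c': 5}

Answer:
{'a': 5, 'b': 8, 'c': 5}
{'a': 5, 'b': 8, 'd': 2}
{'a': 5, 'b': 8, 'c': 5}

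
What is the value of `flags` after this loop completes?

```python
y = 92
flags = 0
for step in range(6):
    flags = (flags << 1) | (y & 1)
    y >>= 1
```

Reverse lowest 6 bits of 92
`flags` takes the values: 0 → 1 → 3 → 7 → 14

Answer: 14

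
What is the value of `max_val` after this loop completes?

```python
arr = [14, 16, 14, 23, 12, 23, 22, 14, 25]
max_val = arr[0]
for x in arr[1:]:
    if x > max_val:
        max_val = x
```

Maximum of [14, 16, 14, 23, 12, 23, 22, 14, 25]
`max_val` takes the values: 14 → 16 → 23 → 25

Answer: 25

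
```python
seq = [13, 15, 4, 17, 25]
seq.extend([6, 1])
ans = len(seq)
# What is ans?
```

Trace:
`seq = [13, 15, 4, 17, 25]` → seq = [13, 15, 4, 17, 25]
`seq.extend([6, 1])` → seq = [13, 15, 4, 17, 25, 6, 1]
`ans = len(seq)` → ans = 7
So ans = 7

Answer: 7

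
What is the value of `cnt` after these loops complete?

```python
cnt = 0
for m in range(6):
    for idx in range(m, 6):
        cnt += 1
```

Upper triangle: 6 + 5 + ... + 1
`cnt` takes the values: 0 → 1 → 2 → 3 → 4 → 5 → 6 → 7 → 8 → 9 → 10 → 11 → 12 → 13 → 14 → 15 → 16 → 17 → 18 → 19 → 20 → 21

Answer: 21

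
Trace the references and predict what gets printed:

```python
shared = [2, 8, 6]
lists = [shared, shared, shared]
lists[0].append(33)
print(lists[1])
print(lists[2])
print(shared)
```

Key concept: list of same reference.
Step by step:
`shared = [2, 8, 6]` → shared = [2, 8, 6]
`lists = [shared, shared, shared]` → lists = [[2, 8, 6], [2, 8, 6], [2, 8, 6]]
`lists[0].append(33)` → shared = [2, 8, 6, 33]; lists = [[2, 8, 6, 33], [2, 8, 6, 33], [2, 8, 6, 33]]
`print(lists[1])` → prints [2, 8, 6, 33]
`print(lists[2])` → prints [2, 8, 6, 33]
`print(shared)` → prints [2, 8, 6, 33]

Answer:
[2, 8, 6, 33]
[2, 8, 6, 33]
[2, 8, 6, 33]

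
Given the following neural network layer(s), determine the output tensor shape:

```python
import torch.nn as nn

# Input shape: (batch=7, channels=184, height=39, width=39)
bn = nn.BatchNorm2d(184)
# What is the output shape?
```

Input: (7, 184, 39, 39) -> Output: (7, 184, 39, 39)

Answer: (7, 184, 39, 39)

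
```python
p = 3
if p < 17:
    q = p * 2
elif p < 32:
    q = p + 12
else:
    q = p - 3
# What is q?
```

Trace:
`p = 3` → p = 3
`if p < 17: ...` → p < 17 is True → q = 6
So q = 6

Answer: 6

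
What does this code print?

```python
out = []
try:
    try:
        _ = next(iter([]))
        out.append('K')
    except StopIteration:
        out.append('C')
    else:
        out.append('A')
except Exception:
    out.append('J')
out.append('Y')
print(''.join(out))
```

Execution trace: 'C' (inner except StopIteration) → 'Y' (after the try/except). Output: CY

Answer: CY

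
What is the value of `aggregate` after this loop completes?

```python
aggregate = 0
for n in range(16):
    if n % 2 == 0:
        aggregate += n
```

Sum of even numbers 0 to 15
`aggregate` takes the values: 0 → 2 → 6 → 12 → 20 → 30 → 42 → 56

Answer: 56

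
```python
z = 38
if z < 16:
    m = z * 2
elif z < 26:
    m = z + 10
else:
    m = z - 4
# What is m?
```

Trace:
`z = 38` → z = 38
`if z < 16: ...` → z < 16 is False, z < 26 is False, take else branch → m = 34
So m = 34

Answer: 34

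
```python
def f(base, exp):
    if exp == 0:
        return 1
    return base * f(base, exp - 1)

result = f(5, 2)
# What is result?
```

f(5, 2) = 5 * 5 = 25

Answer: 25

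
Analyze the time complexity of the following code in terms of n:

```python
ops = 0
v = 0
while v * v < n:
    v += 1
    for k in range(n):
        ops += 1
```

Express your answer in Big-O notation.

Each loop level contributes: √n × n. Multiplying the contributions gives O(n√n).

Answer: O(n√n)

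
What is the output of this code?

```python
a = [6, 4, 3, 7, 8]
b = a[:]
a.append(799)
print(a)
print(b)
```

Key concept: slice [:] creates copy.
Step by step:
`a = [6, 4, 3, 7, 8]` → a = [6, 4, 3, 7, 8]
`b = a[:]` → b = [6, 4, 3, 7, 8]
`a.append(799)` → a = [6, 4, 3, 7, 8, 799]
`print(a)` → prints [6, 4, 3, 7, 8, 799]
`print(b)` → prints [6, 4, 3, 7, 8]

Answer:
[6, 4, 3, 7, 8, 799]
[6, 4, 3, 7, 8]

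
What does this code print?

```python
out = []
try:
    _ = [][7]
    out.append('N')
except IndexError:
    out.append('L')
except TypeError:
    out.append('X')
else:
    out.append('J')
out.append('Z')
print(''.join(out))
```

Execution trace: 'L' (except IndexError) → 'Z' (after the try/except). Output: LZ

Answer: LZ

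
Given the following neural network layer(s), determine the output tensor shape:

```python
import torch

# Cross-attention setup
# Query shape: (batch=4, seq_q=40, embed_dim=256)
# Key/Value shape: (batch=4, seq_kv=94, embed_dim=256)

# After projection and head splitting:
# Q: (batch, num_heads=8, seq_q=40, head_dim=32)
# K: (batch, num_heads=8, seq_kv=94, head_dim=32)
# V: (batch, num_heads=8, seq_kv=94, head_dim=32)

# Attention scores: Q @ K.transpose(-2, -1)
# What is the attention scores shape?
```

Input: (4, 40, 256) -> Output: (4, 8, 40, 94)

Answer: (4, 8, 40, 94)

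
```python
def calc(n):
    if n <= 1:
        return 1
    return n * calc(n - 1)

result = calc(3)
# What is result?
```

calc(3) = 3 * 2 * 1 = 6

Answer: 6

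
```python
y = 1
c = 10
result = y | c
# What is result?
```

Trace:
`y = 1` → y = 1
`c = 10` → c = 10
`result = y | c` → result = 11
So result = 11

Answer: 11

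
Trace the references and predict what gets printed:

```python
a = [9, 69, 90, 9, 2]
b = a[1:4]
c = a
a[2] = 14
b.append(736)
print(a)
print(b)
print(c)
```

Key concept: slice vs alias.
Step by step:
`a = [9, 69, 90, 9, 2]` → a = [9, 69, 90, 9, 2]
`b = a[1:4]` → b = [69, 90, 9]
`c = a` → c = [9, 69, 90, 9, 2] (same object as a)
`a[2] = 14` → a = [9, 69, 14, 9, 2] (same object as c); c = [9, 69, 14, 9, 2] (same object as a)
`b.append(736)` → b = [69, 90, 9, 736]
`print(a)` → prints [9, 69, 14, 9, 2]
`print(b)` → prints [69, 90, 9, 736]
`print(c)` → prints [9, 69, 14, 9, 2]

Answer:
[9, 69, 14, 9, 2]
[69, 90, 9, 736]
[9, 69, 14, 9, 2]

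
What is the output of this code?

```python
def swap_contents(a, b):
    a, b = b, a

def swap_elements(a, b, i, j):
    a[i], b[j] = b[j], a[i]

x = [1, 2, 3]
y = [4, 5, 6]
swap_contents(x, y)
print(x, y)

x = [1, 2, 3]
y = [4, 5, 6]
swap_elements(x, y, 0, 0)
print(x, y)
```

Key concept: parameter rebinding vs mutation.
Step by step:
`x = [1, 2, 3]` → x = [1, 2, 3]
`y = [4, 5, 6]` → y = [4, 5, 6]
`swap_contents(x, y)` → no visible change to tracked variables
`print(x, y)` → prints [1, 2, 3] [4, 5, 6]
`x = [1, 2, 3]` → x = [1, 2, 3]
`y = [4, 5, 6]` → y = [4, 5, 6]
`swap_elements(x, y, 0, 0)` → x = [4, 2, 3]; y = [1, 5, 6]
`print(x, y)` → prints [4, 2, 3] [1, 5, 6]

Answer:
[1, 2, 3] [4, 5, 6]
[4, 2, 3] [1, 5, 6]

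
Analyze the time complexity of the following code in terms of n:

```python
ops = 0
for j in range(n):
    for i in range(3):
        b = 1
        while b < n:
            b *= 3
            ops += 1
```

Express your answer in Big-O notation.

Each loop level contributes: n × 1 × log n. Multiplying the contributions gives O(n log n).

Answer: O(n log n)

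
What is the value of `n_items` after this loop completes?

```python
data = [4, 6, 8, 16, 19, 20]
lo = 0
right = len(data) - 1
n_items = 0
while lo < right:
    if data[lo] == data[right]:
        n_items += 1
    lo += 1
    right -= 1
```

Count matching pairs from ends
`n_items` takes the values: 0

Answer: 0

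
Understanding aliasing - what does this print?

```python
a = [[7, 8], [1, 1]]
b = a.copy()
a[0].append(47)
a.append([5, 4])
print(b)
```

Key concept: shallow copy with nested lists.
Step by step:
`a = [[7, 8], [1, 1]]` → a = [[7, 8], [1, 1]]
`b = a.copy()` → b = [[7, 8], [1, 1]]
`a[0].append(47)` → a = [[7, 8, 47], [1, 1]]; b = [[7, 8, 47], [1, 1]]
`a.append([5, 4])` → a = [[7, 8, 47], [1, 1], [5, 4]]
`print(b)` → prints [[7, 8, 47], [1, 1]]

Answer: [[7, 8, 47], [1, 1]]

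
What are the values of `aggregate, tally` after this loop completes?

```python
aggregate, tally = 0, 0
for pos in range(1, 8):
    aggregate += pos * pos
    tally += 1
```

Sum of squares and count
`aggregate, tally` takes the values: (0, 0) → (1, 0) → (1, 1) → (5, 1) → (5, 2) → (14, 2) → (14, 3) → (30, 3) → (30, 4) → (55, 4) → (55, 5) → (91, 5) → (91, 6) → (140, 6) → (140, 7)

Answer: 140, 7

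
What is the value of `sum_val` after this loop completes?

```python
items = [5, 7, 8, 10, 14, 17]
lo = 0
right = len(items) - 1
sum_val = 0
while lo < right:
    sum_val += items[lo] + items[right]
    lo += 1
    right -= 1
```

Sum of pairs from ends
`sum_val` takes the values: 0 → 22 → 43 → 61

Answer: 61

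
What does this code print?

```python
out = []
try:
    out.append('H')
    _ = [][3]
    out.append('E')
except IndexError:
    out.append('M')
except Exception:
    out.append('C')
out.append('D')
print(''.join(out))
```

Execution trace: 'H' (try body) → 'M' (except IndexError) → 'D' (after the try/except). Output: HMD

Answer: HMD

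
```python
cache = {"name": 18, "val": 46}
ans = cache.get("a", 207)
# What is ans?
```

Trace:
`cache = {"name": 18, "val": 46}` → cache = {'name': 18, 'val': 46}
`ans = cache.get("a", 207)` → ans = 207
So ans = 207

Answer: 207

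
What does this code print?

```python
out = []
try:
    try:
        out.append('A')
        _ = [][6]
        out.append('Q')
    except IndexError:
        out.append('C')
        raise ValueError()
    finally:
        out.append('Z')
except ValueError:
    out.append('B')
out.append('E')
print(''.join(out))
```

Execution trace: 'A' (inner try body) → 'C' (inner except IndexError) → 'Z' (inner finally) → 'B' (outer except ValueError) → 'E' (after the try/except). Output: ACZBE

Answer: ACZBE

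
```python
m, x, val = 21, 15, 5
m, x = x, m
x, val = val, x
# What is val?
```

Trace:
`m, x, val = 21, 15, 5` → m = 21; x = 15; val = 5
`m, x = x, m` → m = 15; x = 21
`x, val = val, x` → x = 5; val = 21
So val = 21

Answer: 21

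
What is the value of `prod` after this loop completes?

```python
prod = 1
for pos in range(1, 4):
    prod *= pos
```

3! = 6
`prod` takes the values: 1 → 2 → 6

Answer: 6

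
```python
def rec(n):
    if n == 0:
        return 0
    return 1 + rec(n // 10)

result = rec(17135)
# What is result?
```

Count of digits of 17135: 5

Answer: 5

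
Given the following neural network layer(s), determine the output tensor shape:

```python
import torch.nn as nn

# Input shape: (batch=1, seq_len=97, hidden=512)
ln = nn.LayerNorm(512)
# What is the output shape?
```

Input: (1, 97, 512) -> Output: (1, 97, 512)

Answer: (1, 97, 512)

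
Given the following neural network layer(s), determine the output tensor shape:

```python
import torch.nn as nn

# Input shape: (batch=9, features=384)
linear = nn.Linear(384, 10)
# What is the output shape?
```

Input: (9, 384) -> Output: (9, 10)

Answer: (9, 10)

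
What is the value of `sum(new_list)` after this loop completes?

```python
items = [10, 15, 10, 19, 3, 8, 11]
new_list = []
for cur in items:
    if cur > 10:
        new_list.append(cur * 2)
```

Sum of doubled values > 10
`new_list` takes the values: [] → [30] → [30, 38] → [30, 38, 22]
So `sum(new_list)` = 90

Answer: 90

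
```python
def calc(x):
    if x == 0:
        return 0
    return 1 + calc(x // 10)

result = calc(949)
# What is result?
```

Count of digits of 949: 3

Answer: 3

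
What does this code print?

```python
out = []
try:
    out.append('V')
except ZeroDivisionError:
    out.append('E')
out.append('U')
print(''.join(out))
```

Execution trace: 'V' (try body, no exception) → 'U' (after the try/except). Output: VU

Answer: VU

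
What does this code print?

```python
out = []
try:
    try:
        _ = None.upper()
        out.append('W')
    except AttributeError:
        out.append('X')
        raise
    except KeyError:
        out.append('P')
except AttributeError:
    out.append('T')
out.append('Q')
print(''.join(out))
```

Execution trace: 'X' (except AttributeError) → 'T' (outer except AttributeError) → 'Q' (after the try/except). Output: XTQ

Answer: XTQ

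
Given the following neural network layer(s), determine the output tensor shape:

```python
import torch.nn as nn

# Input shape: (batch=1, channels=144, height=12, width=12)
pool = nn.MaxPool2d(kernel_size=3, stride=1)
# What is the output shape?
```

Input: (1, 144, 12, 12) -> Output: (1, 144, 10, 10)

Answer: (1, 144, 10, 10)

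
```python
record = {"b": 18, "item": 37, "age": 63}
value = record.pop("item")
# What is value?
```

Trace:
`record = {"b": 18, "item": 37, "age": 63}` → record = {'b': 18, 'item': 37, 'age': 63}
`value = record.pop("item")` → record = {'b': 18, 'age': 63}; value = 37
So value = 37

Answer: 37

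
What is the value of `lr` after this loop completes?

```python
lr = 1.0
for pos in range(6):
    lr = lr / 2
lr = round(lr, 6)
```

Halving LR 6 times: 1 / 2^6
`lr` takes the values: 1.0 → 0.5 → 0.25 → 0.125 → 0.0625 → 0.03125 → 0.015625

Answer: 0.015625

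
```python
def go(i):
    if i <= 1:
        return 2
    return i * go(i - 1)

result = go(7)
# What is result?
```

go(7) = 7 * 6 * 5 * 4 * 3 * 2 * 2 = 10080

Answer: 10080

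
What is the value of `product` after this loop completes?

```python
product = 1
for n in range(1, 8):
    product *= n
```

7! = 5040
`product` takes the values: 1 → 2 → 6 → 24 → 120 → 720 → 5040

Answer: 5040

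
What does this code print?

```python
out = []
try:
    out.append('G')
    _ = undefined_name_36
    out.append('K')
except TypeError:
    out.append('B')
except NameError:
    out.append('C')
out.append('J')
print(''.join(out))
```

Execution trace: 'G' (try body) → 'C' (except NameError) → 'J' (after the try/except). Output: GCJ

Answer: GCJ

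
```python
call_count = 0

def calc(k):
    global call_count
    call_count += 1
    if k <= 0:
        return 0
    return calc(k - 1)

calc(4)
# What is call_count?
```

Linear recursion stepping by 1: 5 calls from k=4 down to ≤0.

Answer: 5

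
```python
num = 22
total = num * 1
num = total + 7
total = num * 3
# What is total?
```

Trace:
`num = 22` → num = 22
`total = num * 1` → total = 22
`num = total + 7` → num = 29
`total = num * 3` → total = 87
So total = 87

Answer: 87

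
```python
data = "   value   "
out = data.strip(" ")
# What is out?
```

Trace:
`data = "   value   "` → data = '   value   '
`out = data.strip(" ")` → out = 'value'
So out = 'value'

Answer: 'value'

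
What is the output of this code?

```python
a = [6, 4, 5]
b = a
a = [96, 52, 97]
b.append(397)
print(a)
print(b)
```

Key concept: rebinding vs mutation: a is rebound to a new list, b still points at the original.
Step by step:
`a = [6, 4, 5]` → a = [6, 4, 5]
`b = a` → b = [6, 4, 5] (same object as a)
`a = [96, 52, 97]` → a = [96, 52, 97]
`b.append(397)` → b = [6, 4, 5, 397]
`print(a)` → prints [96, 52, 97]
`print(b)` → prints [6, 4, 5, 397]

Answer:
[96, 52, 97]
[6, 4, 5, 397]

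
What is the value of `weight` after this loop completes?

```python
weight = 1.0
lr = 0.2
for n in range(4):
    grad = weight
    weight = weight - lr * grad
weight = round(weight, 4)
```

Gradient descent: w = 1.0 * (1 - 0.2)^4
`weight` takes the values: 1.0 → 0.8 → 0.64 → 0.512 → 0.4096

Answer: 0.4096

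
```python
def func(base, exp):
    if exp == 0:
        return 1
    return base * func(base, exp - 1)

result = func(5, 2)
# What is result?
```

func(5, 2) = 5 * 5 = 25

Answer: 25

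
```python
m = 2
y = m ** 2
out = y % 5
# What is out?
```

Trace:
`m = 2` → m = 2
`y = m ** 2` → y = 4
`out = y % 5` → out = 4
So out = 4

Answer: 4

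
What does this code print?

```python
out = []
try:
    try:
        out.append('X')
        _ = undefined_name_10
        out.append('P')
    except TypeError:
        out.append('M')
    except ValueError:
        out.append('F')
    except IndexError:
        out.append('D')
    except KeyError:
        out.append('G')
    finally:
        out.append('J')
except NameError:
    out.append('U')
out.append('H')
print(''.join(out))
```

Execution trace: 'X' (try body) → 'J' (finally) → 'U' (outer except NameError) → 'H' (after the try/except). Output: XJUH

Answer: XJUH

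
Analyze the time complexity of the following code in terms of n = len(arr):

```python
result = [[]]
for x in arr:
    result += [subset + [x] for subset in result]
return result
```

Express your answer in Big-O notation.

This is subset (power-set) generation — 2^n subsets, each materialised as a list of up to n elements. Time complexity: O(n · 2^n).

Answer: O(n · 2^n)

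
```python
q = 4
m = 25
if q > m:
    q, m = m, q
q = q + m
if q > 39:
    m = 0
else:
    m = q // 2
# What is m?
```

Trace:
`q = 4` → q = 4
`m = 25` → m = 25
`if q > m: ...` → q > m is False → no variable changes
`q = q + m` → q = 29
`if q > 39: ...` → q > 39 is False, take else branch → m = 14
So m = 14

Answer: 14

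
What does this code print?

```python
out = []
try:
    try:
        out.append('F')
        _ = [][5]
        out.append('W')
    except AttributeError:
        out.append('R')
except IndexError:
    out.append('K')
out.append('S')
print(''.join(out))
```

Execution trace: 'F' (try body) → 'K' (outer except IndexError) → 'S' (after the try/except). Output: FKS

Answer: FKS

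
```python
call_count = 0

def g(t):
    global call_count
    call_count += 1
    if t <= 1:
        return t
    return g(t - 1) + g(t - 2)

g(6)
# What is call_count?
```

Calls(t) = 1 + Calls(t-1) + Calls(t-2); Calls(0)=Calls(1)=1. For t=6 this gives 25.

Answer: 25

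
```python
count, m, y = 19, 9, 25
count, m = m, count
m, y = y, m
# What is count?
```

Trace:
`count, m, y = 19, 9, 25` → count = 19; m = 9; y = 25
`count, m = m, count` → count = 9; m = 19
`m, y = y, m` → m = 25; y = 19
So count = 9

Answer: 9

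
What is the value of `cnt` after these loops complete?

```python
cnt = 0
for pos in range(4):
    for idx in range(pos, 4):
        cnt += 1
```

Upper triangle: 4 + 3 + ... + 1
`cnt` takes the values: 0 → 1 → 2 → 3 → 4 → 5 → 6 → 7 → 8 → 9 → 10

Answer: 10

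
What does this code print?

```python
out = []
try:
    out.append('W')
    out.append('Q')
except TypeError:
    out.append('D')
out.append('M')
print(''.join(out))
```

Execution trace: 'W' (try body) → 'Q' (try body, no exception) → 'M' (after the try/except). Output: WQM

Answer: WQM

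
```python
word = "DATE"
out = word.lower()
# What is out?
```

Trace:
`word = "DATE"` → word = 'DATE'
`out = word.lower()` → out = 'date'
So out = 'date'

Answer: 'date'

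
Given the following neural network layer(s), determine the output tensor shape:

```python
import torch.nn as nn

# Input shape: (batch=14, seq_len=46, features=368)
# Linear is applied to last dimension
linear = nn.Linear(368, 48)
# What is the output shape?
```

Input: (14, 46, 368) -> Output: (14, 46, 48)

Answer: (14, 46, 48)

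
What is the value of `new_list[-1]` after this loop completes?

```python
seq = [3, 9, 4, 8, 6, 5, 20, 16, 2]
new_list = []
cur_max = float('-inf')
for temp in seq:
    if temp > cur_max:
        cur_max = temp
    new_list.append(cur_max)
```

Running max ends at 20
`new_list` takes the values: [] → [3] → [3, 9] → [3, 9, 9] → [3, 9, 9, 9] → [3, 9, 9, 9, 9] → [3, 9, 9, 9, 9, 9] → [3, 9, 9, 9, 9, 9, 20] → [3, 9, 9, 9, 9, 9, 20, 20] → [3, 9, 9, 9, 9, 9, 20, 20, 20]
So `new_list[-1]` = 20

Answer: 20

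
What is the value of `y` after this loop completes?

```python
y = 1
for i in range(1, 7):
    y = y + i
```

Start at 1, add 1 through 6
`y` takes the values: 1 → 2 → 4 → 7 → 11 → 16 → 22

Answer: 22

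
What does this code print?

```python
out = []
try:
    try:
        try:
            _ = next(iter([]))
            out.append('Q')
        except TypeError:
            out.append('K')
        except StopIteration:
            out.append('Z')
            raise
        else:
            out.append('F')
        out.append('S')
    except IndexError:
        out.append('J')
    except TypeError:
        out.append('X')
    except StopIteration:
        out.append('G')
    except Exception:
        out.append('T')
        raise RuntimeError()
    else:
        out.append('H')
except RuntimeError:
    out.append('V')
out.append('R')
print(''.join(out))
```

Execution trace: 'Z' (inner except StopIteration) → 'G' (except StopIteration) → 'R' (after the try/except). Output: ZGR

Answer: ZGR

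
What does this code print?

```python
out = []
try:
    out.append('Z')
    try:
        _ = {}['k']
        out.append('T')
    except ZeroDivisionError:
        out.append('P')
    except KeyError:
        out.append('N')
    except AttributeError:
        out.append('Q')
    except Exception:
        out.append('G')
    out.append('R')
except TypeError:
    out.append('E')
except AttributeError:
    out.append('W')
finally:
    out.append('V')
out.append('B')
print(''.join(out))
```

Execution trace: 'Z' (try body) → 'N' (inner except KeyError) → 'R' (try body, no exception) → 'V' (finally) → 'B' (after the try/except). Output: ZNRVB

Answer: ZNRVB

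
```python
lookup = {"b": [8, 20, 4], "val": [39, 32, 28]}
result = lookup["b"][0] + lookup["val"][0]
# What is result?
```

Trace:
`lookup = {"b": [8, 20, 4], "val": [39, 32, 28]}` → lookup = {'b': [8, 20, 4], 'val': [39, 32, 28]}
`result = lookup["b"][0] + lookup["val"][0]` → result = 47
So result = 47

Answer: 47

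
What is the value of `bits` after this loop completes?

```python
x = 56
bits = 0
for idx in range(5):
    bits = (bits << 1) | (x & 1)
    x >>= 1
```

Reverse lowest 5 bits of 56
`bits` takes the values: 0 → 1 → 3

Answer: 3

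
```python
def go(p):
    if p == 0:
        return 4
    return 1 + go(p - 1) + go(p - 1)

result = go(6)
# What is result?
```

go(p) = 1 + 2·go(p-1), go(0)=4. Closed form: (4+1)·2^6 - 1 = 319.

Answer: 319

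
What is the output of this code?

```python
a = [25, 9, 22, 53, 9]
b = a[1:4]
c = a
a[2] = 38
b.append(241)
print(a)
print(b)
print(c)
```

Key concept: slice vs alias.
Step by step:
`a = [25, 9, 22, 53, 9]` → a = [25, 9, 22, 53, 9]
`b = a[1:4]` → b = [9, 22, 53]
`c = a` → c = [25, 9, 22, 53, 9] (same object as a)
`a[2] = 38` → a = [25, 9, 38, 53, 9] (same object as c); c = [25, 9, 38, 53, 9] (same object as a)
`b.append(241)` → b = [9, 22, 53, 241]
`print(a)` → prints [25, 9, 38, 53, 9]
`print(b)` → prints [9, 22, 53, 241]
`print(c)` → prints [25, 9, 38, 53, 9]

Answer:
[25, 9, 38, 53, 9]
[9, 22, 53, 241]
[25, 9, 38, 53, 9]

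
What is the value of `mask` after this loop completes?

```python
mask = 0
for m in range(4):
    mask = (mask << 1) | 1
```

Build 4 consecutive 1-bits: 0b1111
`mask` takes the values: 0 → 1 → 3 → 7 → 15

Answer: 15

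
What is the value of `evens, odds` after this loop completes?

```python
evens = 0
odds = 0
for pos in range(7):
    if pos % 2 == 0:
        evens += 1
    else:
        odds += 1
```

Count evens and odds in range(7)
`evens, odds` takes the values: (0, 0) → (1, 0) → (1, 1) → (2, 1) → (2, 2) → (3, 2) → (3, 3) → (4, 3)

Answer: 4, 3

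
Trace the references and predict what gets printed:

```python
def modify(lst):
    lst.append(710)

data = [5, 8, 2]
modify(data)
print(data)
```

Key concept: function modifies passed list.
Step by step:
`data = [5, 8, 2]` → data = [5, 8, 2]
`modify(data)` → data = [5, 8, 2, 710]
`print(data)` → prints [5, 8, 2, 710]

Answer: [5, 8, 2, 710]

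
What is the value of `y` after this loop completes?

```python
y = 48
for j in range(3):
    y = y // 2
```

Halve 3 times: 48 // 2^3 = 6
`y` takes the values: 48 → 24 → 12 → 6

Answer: 6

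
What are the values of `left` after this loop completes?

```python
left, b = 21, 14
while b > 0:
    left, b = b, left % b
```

GCD of 21 and 14
`left` takes the values: 21 → 14 → 7

Answer: 7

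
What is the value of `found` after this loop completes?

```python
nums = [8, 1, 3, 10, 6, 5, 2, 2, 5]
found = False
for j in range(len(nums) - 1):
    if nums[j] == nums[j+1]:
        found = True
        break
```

Check consecutive duplicates in [8, 1, 3, 10, 6, 5, 2, 2, 5]
`found` takes the values: False → True

Answer: True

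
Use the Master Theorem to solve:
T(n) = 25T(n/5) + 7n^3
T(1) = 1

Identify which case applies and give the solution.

a=25, b=5, f(n)=7n^3. log_5(25) = 2. Since c=3 > 2 and the regularity condition holds (25(n/5)^3 = (25/5^3)n^3 with 25/5^3 < 1), Case 3 applies: T(n) = Θ(f(n)) = O(n^3).

Answer: O(n^3) - Case 3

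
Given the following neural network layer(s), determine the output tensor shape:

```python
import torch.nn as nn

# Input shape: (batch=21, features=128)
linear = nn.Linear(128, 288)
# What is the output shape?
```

Input: (21, 128) -> Output: (21, 288)

Answer: (21, 288)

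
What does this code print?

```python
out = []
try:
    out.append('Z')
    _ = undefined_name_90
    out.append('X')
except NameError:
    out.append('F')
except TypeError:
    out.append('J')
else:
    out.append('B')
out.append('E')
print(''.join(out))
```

Execution trace: 'Z' (try body) → 'F' (except NameError) → 'E' (after the try/except). Output: ZFE

Answer: ZFE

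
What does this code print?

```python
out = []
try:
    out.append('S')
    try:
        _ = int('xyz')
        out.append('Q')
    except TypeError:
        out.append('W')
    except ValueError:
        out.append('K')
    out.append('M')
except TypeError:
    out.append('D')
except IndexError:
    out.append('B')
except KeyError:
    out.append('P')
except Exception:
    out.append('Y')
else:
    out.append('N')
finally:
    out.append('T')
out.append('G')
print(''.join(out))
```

Execution trace: 'S' (try body) → 'K' (inner except ValueError) → 'M' (try body, no exception) → 'N' (else) → 'T' (finally) → 'G' (after the try/except). Output: SKMNTG

Answer: SKMNTG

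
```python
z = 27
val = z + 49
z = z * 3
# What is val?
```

Trace:
`z = 27` → z = 27
`val = z + 49` → val = 76
`z = z * 3` → z = 81
So val = 76

Answer: 76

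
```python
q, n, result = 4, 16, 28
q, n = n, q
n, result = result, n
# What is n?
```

Trace:
`q, n, result = 4, 16, 28` → q = 4; n = 16; result = 28
`q, n = n, q` → q = 16; n = 4
`n, result = result, n` → n = 28; result = 4
So n = 28

Answer: 28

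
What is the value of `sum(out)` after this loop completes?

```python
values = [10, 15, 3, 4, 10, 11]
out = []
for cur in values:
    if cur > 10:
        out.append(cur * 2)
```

Sum of doubled values > 10
`out` takes the values: [] → [30] → [30, 22]
So `sum(out)` = 52

Answer: 52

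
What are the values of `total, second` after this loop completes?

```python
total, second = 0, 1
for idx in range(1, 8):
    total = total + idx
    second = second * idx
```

Sum and factorial of 1 to 7
`total, second` takes the values: (0, 1) → (1, 1) → (3, 1) → (3, 2) → (6, 2) → (6, 6) → (10, 6) → (10, 24) → (15, 24) → (15, 120) → (21, 120) → (21, 720) → (28, 720) → (28, 5040)

Answer: 28, 5040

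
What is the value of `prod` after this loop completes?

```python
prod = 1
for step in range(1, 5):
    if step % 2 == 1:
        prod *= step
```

Product of odd numbers 1 to 4
`prod` takes the values: 1 → 3

Answer: 3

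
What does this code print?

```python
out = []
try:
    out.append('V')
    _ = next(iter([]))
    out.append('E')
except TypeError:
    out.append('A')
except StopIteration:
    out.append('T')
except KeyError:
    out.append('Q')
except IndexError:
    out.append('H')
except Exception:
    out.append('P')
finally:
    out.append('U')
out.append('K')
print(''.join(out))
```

Execution trace: 'V' (try body) → 'T' (except StopIteration) → 'U' (finally) → 'K' (after the try/except). Output: VTUK

Answer: VTUK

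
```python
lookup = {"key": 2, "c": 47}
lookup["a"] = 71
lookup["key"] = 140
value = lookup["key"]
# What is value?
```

Trace:
`lookup = {"key": 2, "c": 47}` → lookup = {'key': 2, 'c': 47}
`lookup["a"] = 71` → lookup = {'key': 2, 'c': 47, 'a': 71}
`lookup["key"] = 140` → lookup = {'key': 140, 'c': 47, 'a': 71}
`value = lookup["key"]` → value = 140
So value = 140

Answer: 140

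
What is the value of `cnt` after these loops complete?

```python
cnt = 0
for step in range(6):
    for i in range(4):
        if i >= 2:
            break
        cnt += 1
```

Inner breaks at 2, outer runs 6 times
`cnt` takes the values: 0 → 1 → 2 → 3 → 4 → 5 → 6 → 7 → 8 → 9 → 10 → 11 → 12

Answer: 12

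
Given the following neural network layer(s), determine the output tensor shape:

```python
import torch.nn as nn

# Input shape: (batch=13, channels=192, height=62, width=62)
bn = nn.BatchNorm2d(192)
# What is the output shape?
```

Input: (13, 192, 62, 62) -> Output: (13, 192, 62, 62)

Answer: (13, 192, 62, 62)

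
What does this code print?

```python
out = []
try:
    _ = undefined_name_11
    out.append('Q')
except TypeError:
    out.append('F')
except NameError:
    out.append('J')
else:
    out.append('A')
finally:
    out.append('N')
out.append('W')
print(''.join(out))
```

Execution trace: 'J' (except NameError) → 'N' (finally) → 'W' (after the try/except). Output: JNW

Answer: JNW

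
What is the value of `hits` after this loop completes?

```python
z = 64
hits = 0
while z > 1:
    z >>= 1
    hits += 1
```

Count right shifts until 1
`hits` takes the values: 0 → 1 → 2 → 3 → 4 → 5 → 6

Answer: 6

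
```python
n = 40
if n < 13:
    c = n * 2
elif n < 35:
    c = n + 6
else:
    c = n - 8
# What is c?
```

Trace:
`n = 40` → n = 40
`if n < 13: ...` → n < 13 is False, n < 35 is False, take else branch → c = 32
So c = 32

Answer: 32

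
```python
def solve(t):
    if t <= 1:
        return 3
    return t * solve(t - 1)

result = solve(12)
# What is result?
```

solve(12) = 12 * 11 * 10 * 9 * 8 * 7 * 6 * 5 * 4 * 3 * 2 * 3 = 1437004800

Answer: 1437004800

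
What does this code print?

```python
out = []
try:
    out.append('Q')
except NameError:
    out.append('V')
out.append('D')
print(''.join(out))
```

Execution trace: 'Q' (try body, no exception) → 'D' (after the try/except). Output: QD

Answer: QD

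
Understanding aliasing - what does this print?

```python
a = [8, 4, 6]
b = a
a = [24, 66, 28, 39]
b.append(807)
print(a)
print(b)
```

Key concept: rebinding vs mutation: a is rebound to a new list, b still points at the original.
Step by step:
`a = [8, 4, 6]` → a = [8, 4, 6]
`b = a` → b = [8, 4, 6] (same object as a)
`a = [24, 66, 28, 39]` → a = [24, 66, 28, 39]
`b.append(807)` → b = [8, 4, 6, 807]
`print(a)` → prints [24, 66, 28, 39]
`print(b)` → prints [8, 4, 6, 807]

Answer:
[24, 66, 28, 39]
[8, 4, 6, 807]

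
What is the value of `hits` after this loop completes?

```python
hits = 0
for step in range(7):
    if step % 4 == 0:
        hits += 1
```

Count numbers divisible by 4 in range(7)
`hits` takes the values: 0 → 1 → 2

Answer: 2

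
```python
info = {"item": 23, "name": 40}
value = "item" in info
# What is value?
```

Trace:
`info = {"item": 23, "name": 40}` → info = {'item': 23, 'name': 40}
`value = "item" in info` → value = True
So value = True

Answer: True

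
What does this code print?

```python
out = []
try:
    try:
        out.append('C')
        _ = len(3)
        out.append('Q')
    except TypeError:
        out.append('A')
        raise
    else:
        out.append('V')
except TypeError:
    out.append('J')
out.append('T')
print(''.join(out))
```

Execution trace: 'C' (inner try body) → 'A' (inner except TypeError) → 'J' (outer except TypeError) → 'T' (after the try/except). Output: CAJT

Answer: CAJT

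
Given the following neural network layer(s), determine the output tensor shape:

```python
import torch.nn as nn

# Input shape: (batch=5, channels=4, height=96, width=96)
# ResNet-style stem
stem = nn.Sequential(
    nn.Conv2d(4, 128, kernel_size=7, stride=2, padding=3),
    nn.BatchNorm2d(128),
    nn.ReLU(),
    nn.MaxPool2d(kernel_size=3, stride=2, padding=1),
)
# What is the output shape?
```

Input: (5, 4, 96, 96) -> after Conv2d 7x7 stride=2: (5, 128, 48, 48) -> Output: (5, 128, 24, 24)

Answer: (5, 128, 24, 24)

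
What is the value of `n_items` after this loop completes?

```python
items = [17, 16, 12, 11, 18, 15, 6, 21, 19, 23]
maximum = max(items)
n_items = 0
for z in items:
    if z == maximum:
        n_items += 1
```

Count of max value 23 in [17, 16, 12, 11, 18, 15, 6, 21, 19, 23]
`n_items` takes the values: 0 → 1

Answer: 1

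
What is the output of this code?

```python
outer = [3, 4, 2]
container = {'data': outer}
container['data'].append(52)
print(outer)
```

Key concept: dict holds reference to list.
Step by step:
`outer = [3, 4, 2]` → outer = [3, 4, 2]
`container = {'data': outer}` → container = {'data': [3, 4, 2]}
`container['data'].append(52)` → outer = [3, 4, 2, 52]; container = {'data': [3, 4, 2, 52]}
`print(outer)` → prints [3, 4, 2, 52]

Answer: [3, 4, 2, 52]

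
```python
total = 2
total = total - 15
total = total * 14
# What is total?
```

Trace:
`total = 2` → total = 2
`total = total - 15` → total = -13
`total = total * 14` → total = -182
So total = -182

Answer: -182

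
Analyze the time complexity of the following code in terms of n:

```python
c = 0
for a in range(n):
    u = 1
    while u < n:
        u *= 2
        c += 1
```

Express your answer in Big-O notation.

Each loop level contributes: n × log n. Multiplying the contributions gives O(n log n).

Answer: O(n log n)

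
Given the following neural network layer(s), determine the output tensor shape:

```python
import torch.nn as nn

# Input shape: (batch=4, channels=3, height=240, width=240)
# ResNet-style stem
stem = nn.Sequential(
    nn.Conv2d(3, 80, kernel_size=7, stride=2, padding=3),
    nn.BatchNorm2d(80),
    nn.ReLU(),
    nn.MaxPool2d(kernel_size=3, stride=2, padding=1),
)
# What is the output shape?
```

Input: (4, 3, 240, 240) -> after Conv2d 7x7 stride=2: (4, 80, 120, 120) -> Output: (4, 80, 60, 60)

Answer: (4, 80, 60, 60)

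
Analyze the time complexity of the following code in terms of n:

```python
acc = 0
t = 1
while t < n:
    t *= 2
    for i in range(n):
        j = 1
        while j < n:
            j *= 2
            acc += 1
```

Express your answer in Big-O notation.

Each loop level contributes: log n × n × log n. Multiplying the contributions gives O(n log² n).

Answer: O(n log² n)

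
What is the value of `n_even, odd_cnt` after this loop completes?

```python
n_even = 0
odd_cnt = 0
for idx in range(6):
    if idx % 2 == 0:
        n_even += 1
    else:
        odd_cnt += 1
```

Count evens and odds in range(6)
`n_even, odd_cnt` takes the values: (0, 0) → (1, 0) → (1, 1) → (2, 1) → (2, 2) → (3, 2) → (3, 3)

Answer: 3, 3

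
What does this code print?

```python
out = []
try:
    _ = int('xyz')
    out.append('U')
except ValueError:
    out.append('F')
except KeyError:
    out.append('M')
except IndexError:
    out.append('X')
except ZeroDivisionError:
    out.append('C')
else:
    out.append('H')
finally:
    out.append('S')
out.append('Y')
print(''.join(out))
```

Execution trace: 'F' (except ValueError) → 'S' (finally) → 'Y' (after the try/except). Output: FSY

Answer: FSY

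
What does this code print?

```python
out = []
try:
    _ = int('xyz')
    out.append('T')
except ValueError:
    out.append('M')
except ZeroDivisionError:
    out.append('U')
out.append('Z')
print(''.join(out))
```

Execution trace: 'M' (except ValueError) → 'Z' (after the try/except). Output: MZ

Answer: MZ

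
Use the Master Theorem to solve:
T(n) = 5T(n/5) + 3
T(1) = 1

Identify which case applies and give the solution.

a=5, b=5, f(n)=3. log_5(5) = 1. Since c=0 < 1, Case 1 applies: T(n) = Θ(n^log_b(a)) = O(n).

Answer: O(n) - Case 1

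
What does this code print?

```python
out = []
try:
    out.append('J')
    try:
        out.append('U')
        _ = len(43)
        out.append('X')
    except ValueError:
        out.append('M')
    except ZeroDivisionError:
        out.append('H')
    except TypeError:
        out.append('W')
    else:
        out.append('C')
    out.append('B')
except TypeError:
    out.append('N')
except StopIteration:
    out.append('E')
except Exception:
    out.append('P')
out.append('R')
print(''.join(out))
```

Execution trace: 'J' (try body) → 'U' (inner try body) → 'W' (inner except TypeError) → 'B' (try body, no exception) → 'R' (after the try/except). Output: JUWBR

Answer: JUWBR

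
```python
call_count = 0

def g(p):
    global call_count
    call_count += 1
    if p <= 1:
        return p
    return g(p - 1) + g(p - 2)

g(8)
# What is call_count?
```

Calls(p) = 1 + Calls(p-1) + Calls(p-2); Calls(0)=Calls(1)=1. For p=8 this gives 67.

Answer: 67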